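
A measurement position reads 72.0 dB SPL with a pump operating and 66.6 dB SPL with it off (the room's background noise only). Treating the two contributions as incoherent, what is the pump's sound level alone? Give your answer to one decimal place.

70.5 dB SPL

Remove the background by subtracting linear intensities:
L_src = 10·log₁₀(10^(72.0/10) − 10^(66.6/10)) = 10·log₁₀(11280000) = 70.5 dB SPL.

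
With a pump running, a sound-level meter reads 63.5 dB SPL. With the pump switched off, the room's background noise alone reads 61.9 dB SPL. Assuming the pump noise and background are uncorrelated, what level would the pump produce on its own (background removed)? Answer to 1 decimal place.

58.4 dB SPL

Remove the background by subtracting linear intensities:
L_src = 10·log₁₀(10^(63.5/10) − 10^(61.9/10)) = 10·log₁₀(689900) = 58.4 dB SPL.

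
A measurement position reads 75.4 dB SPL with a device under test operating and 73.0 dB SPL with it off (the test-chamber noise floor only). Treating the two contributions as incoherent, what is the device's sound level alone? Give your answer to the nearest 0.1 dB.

Subtract intensities: L_src = 10·log₁₀(10^(L_total/10) − 10^(L_bg/10)).
L_src = 10·log₁₀(10^(75.4/10) − 10^(73.0/10)) = 10·log₁₀(14720000) = 71.7 dB SPL.

71.7 dB SPL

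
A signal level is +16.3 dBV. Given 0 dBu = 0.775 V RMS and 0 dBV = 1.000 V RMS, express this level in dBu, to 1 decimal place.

+18.5 dBu

The offset between the scales is 20·log₁₀(0.775/1.000) = −2.214 dB.
So dBu = +16.3 + 2.214 = +18.5 dBu.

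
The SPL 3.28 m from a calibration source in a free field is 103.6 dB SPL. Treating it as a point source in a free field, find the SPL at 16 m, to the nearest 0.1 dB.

89.8 dB SPL

Inverse-square spreading gives ΔL = −20·log₁₀(d₂/d₁).
ΔL = −20·log₁₀(16/3.28) = -13.76 dB, so L₂ = 103.6 + (-13.76) = 89.8 dB SPL.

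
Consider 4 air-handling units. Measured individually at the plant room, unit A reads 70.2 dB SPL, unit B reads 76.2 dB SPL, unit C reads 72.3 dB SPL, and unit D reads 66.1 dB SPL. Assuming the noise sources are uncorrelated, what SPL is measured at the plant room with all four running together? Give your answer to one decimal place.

Add the sources as powers (linear), then convert back to dB:
L_total = 10·log₁₀(10^(70.2/10) + 10^(76.2/10) + 10^(72.3/10) + 10^(66.1/10)) = 10·log₁₀(73210000) = 78.6 dB SPL.

78.6 dB SPL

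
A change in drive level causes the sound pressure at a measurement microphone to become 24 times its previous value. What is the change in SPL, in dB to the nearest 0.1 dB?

Sound pressure is an amplitude quantity: ΔL = 20·log₁₀(p₂/p₁).
20·log₁₀(24) = 27.6 dB.

27.6 dB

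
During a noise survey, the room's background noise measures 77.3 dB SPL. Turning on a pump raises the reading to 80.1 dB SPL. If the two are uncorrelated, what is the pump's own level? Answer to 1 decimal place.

Subtract intensities: L_src = 10·log₁₀(10^(L_total/10) − 10^(L_bg/10)).
L_src = 10·log₁₀(10^(80.1/10) − 10^(77.3/10)) = 10·log₁₀(48630000) = 76.9 dB SPL.

76.9 dB SPL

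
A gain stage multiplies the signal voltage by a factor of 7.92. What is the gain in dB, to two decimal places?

17.97 dB

Voltage is an amplitude quantity, so gain = 20·log₁₀(V_out/V_in).
20·log₁₀(7.92) = 17.97 dB.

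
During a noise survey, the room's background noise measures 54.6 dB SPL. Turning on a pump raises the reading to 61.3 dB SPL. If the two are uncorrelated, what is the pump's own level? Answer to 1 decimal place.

60.3 dB SPL

Remove the background by subtracting linear intensities:
L_src = 10·log₁₀(10^(61.3/10) − 10^(54.6/10)) = 10·log₁₀(1061000) = 60.3 dB SPL.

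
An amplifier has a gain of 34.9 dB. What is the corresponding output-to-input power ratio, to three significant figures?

3090

Power ratio = 10^(dB/10).
10^(34.9/10) = 10^(3.490) = 3090.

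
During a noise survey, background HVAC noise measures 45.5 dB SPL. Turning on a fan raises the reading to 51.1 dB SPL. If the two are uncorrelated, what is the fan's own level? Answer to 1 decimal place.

49.7 dB SPL

Remove the background by subtracting linear intensities:
L_src = 10·log₁₀(10^(51.1/10) − 10^(45.5/10)) = 10·log₁₀(93340) = 49.7 dB SPL.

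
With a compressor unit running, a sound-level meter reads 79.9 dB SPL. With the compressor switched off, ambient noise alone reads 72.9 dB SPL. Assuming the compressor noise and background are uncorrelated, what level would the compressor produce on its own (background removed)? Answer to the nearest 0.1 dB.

78.9 dB SPL

Background correction is a power subtraction:
L_src = 10·log₁₀(10^(79.9/10) − 10^(72.9/10)) = 10·log₁₀(78230000) = 78.9 dB SPL.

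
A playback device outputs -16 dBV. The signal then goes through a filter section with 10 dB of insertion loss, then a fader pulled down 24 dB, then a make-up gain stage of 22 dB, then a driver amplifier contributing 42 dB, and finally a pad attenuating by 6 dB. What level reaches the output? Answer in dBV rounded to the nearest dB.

Cascaded gains and losses add directly in dB.
-16 − 10 − 24 + 22 + 42 − 6 = +8 dBV.

+8 dBV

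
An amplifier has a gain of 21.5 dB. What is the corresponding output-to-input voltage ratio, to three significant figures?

11.9

Voltage ratio = 10^(dB/20).
10^(21.5/20) = 10^(1.075) = 11.9.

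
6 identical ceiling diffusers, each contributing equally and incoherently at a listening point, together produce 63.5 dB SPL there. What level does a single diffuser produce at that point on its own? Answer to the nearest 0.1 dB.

6 equal incoherent sources add 10·log₁₀(6) = 7.78 dB over one source.
L_one = 63.5 − 7.78 = 55.7 dB SPL.

55.7 dB SPL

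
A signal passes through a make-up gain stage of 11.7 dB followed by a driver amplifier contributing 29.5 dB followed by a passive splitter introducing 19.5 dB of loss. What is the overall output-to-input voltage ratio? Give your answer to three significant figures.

Net gain = 11.7 + 29.5 + (−19.5) = 21.7 dB.
Voltage ratio = 10^(21.7/20) = 12.2.

12.2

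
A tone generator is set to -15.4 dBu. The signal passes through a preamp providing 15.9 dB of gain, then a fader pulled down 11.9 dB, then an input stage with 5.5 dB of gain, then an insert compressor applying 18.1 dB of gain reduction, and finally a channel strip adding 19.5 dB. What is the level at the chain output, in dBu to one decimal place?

Gain stages sum in dB:
-15.4 + 15.9 − 11.9 + 5.5 − 18.1 + 19.5 = -4.5 dBu.

-4.5 dBu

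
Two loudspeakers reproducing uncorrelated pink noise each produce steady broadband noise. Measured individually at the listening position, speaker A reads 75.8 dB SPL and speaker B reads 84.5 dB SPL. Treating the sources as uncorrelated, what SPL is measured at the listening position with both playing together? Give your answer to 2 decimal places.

Incoherent sources sum as intensities:
L_total = 10·log₁₀(10^(75.8/10) + 10^(84.5/10)) = 10·log₁₀(319900000) = 85.05 dB SPL.

85.05 dB SPL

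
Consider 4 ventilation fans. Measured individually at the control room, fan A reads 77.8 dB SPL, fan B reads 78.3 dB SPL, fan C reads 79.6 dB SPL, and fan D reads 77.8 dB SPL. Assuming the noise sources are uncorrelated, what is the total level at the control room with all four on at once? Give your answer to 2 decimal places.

Uncorrelated sources add in intensity (power), not in dB.
L_total = 10·log₁₀(10^(77.8/10) + 10^(78.3/10) + 10^(79.6/10) + 10^(77.8/10)) = 10·log₁₀(279300000) = 84.46 dB SPL.

84.46 dB SPL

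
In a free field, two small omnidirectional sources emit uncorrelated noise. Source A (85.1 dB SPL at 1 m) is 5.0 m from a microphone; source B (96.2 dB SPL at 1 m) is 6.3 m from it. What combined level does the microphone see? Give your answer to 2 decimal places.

At the listener: L_A = 85.1 − 20·log₁₀(5.0) = 71.121 dB; L_B = 96.2 − 20·log₁₀(6.3) = 80.213 dB.
Combined: 10·log₁₀(10^(71.121/10)+10^(80.213/10)) = 80.72 dB SPL.

80.72 dB SPL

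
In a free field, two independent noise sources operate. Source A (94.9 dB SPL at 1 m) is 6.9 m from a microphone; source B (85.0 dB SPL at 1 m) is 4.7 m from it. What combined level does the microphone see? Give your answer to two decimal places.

At the listener: L_A = 94.9 − 20·log₁₀(6.9) = 78.123 dB; L_B = 85.0 − 20·log₁₀(4.7) = 71.558 dB.
Combined: 10·log₁₀(10^(78.123/10)+10^(71.558/10)) = 78.99 dB SPL.

78.99 dB SPL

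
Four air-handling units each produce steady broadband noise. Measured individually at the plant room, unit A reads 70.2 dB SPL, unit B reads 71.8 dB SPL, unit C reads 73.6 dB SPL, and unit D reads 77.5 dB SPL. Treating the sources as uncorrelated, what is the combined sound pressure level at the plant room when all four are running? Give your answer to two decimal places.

Incoherent sources sum as intensities:
L_total = 10·log₁₀(10^(70.2/10) + 10^(71.8/10) + 10^(73.6/10) + 10^(77.5/10)) = 10·log₁₀(104700000) = 80.20 dB SPL.

80.20 dB SPL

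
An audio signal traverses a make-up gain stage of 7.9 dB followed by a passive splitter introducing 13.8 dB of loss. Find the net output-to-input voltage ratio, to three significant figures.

0.507

Net gain = 7.9 + (−13.8) = -5.9 dB.
Voltage ratio = 10^(-5.9/20) = 0.507.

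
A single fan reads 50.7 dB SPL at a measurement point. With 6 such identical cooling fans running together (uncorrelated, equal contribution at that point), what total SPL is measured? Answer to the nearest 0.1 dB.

6 equal incoherent sources raise the level by 10·log₁₀(6) = 7.78 dB.
L_total = 50.7 + 7.78 = 58.5 dB SPL.

58.5 dB SPL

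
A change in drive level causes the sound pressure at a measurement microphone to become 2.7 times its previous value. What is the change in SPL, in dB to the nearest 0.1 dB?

Sound pressure is an amplitude quantity: ΔL = 20·log₁₀(p₂/p₁).
20·log₁₀(2.7) = 8.6 dB.

8.6 dB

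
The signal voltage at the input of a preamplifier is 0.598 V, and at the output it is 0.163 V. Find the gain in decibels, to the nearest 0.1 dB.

-11.3 dB

Voltage is an amplitude quantity, so gain = 20·log₁₀(V_out/V_in).
20·log₁₀(0.163/0.598) = 20·log₁₀(0.2726) = -11.3 dB.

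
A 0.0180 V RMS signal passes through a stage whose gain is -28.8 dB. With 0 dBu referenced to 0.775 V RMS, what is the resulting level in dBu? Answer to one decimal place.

-61.5 dBu

Input level: 20·log₁₀(0.0180/0.775) = -32.68 dBu.
Output: -32.68 − 28.8 = -61.5 dBu.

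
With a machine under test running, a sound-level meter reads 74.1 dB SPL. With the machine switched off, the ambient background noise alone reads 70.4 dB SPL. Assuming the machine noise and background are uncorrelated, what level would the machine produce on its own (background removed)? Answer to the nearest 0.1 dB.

Remove the background by subtracting linear intensities:
L_src = 10·log₁₀(10^(74.1/10) − 10^(70.4/10)) = 10·log₁₀(14740000) = 71.7 dB SPL.

71.7 dB SPL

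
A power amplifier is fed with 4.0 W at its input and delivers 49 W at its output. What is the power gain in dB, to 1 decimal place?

10.9 dB

Power ratio → dB uses the 10·log₁₀ form:
10·log₁₀(49/4.0) = 10·log₁₀(12.25) = 10.9 dB.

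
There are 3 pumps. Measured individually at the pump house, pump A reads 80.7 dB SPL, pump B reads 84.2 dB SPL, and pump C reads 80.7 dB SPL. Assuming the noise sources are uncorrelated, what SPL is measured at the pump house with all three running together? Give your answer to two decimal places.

86.97 dB SPL

Incoherent sources sum as intensities:
L_total = 10·log₁₀(10^(80.7/10) + 10^(84.2/10) + 10^(80.7/10)) = 10·log₁₀(498000000) = 86.97 dB SPL.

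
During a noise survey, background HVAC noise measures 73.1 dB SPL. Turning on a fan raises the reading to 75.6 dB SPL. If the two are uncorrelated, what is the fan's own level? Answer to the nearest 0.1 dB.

Subtract intensities: L_src = 10·log₁₀(10^(L_total/10) − 10^(L_bg/10)).
L_src = 10·log₁₀(10^(75.6/10) − 10^(73.1/10)) = 10·log₁₀(15890000) = 72.0 dB SPL.

72.0 dB SPL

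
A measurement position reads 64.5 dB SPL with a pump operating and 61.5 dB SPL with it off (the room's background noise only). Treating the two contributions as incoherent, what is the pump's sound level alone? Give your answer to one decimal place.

Subtract intensities: L_src = 10·log₁₀(10^(L_total/10) − 10^(L_bg/10)).
L_src = 10·log₁₀(10^(64.5/10) − 10^(61.5/10)) = 10·log₁₀(1406000) = 61.5 dB SPL.

61.5 dB SPL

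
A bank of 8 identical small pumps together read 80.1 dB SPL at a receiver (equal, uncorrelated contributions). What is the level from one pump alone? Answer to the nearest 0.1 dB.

8 equal incoherent sources add 10·log₁₀(8) = 9.03 dB over one source.
L_one = 80.1 − 9.03 = 71.1 dB SPL.

71.1 dB SPL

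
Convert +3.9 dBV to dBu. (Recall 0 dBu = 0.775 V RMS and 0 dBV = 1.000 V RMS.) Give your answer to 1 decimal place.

+6.1 dBu

The offset between the scales is 20·log₁₀(0.775/1.000) = −2.214 dB.
So dBu = +3.9 + 2.214 = +6.1 dBu.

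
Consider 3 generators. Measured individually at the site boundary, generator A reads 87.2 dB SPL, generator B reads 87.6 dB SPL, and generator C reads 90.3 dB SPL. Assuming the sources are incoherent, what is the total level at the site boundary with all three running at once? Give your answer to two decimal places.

93.37 dB SPL

Incoherent sources sum as intensities:
L_total = 10·log₁₀(10^(87.2/10) + 10^(87.6/10) + 10^(90.3/10)) = 10·log₁₀(2172000000) = 93.37 dB SPL.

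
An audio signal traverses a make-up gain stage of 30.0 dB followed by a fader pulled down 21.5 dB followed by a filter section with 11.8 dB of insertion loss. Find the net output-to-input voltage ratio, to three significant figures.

0.684

Net gain = 30.0 + (−21.5) + (−11.8) = -3.3 dB.
Voltage ratio = 10^(-3.3/20) = 0.684.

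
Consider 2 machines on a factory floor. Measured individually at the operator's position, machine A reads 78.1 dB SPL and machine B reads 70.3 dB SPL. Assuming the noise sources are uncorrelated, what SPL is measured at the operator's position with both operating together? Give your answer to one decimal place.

78.8 dB SPL

Uncorrelated sources add in intensity (power), not in dB.
L_total = 10·log₁₀(10^(78.1/10) + 10^(70.3/10)) = 10·log₁₀(75280000) = 78.8 dB SPL.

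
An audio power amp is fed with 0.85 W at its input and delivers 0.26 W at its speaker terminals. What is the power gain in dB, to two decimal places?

Power is a power quantity, so gain = 10·log₁₀(P_out/P_in).
10·log₁₀(0.26/0.85) = 10·log₁₀(0.3059) = -5.14 dB.

-5.14 dB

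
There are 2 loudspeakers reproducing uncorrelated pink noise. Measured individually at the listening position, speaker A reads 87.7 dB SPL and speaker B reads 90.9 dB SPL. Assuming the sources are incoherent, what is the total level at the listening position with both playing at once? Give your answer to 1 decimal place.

92.6 dB SPL

Uncorrelated sources add in intensity (power), not in dB.
L_total = 10·log₁₀(10^(87.7/10) + 10^(90.9/10)) = 10·log₁₀(1819000000) = 92.6 dB SPL.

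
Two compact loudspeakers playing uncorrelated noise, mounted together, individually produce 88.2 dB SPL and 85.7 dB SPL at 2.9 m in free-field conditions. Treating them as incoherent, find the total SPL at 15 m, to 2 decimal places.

Combined at 2.9 m: 10·log₁₀(10^(88.2/10)+10^(85.7/10)) = 90.138 dB SPL.
Then apply −20·log₁₀(15/2.9) = -14.274 dB → 75.86 dB SPL.

75.86 dB SPL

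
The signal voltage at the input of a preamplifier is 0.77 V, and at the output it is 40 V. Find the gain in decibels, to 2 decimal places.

34.31 dB

Voltage ratio → dB uses the 20·log₁₀ form:
20·log₁₀(40/0.77) = 20·log₁₀(51.95) = 34.31 dB.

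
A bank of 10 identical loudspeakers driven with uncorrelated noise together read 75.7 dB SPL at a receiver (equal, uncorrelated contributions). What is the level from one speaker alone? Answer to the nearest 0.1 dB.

10 equal incoherent sources add 10·log₁₀(10) = 10.00 dB over one source.
L_one = 75.7 − 10.00 = 65.7 dB SPL.

65.7 dB SPL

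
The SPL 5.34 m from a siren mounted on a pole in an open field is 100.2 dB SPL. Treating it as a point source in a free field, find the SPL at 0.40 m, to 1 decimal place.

122.7 dB SPL

Inverse-square spreading gives ΔL = −20·log₁₀(d₂/d₁).
ΔL = −20·log₁₀(0.40/5.34) = 22.51 dB, so L₂ = 100.2 + (22.51) = 122.7 dB SPL.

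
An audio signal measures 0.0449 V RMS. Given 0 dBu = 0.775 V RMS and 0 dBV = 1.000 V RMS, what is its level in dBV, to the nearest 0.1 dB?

dBV = 20·log₁₀(V / 1.000 V).
20·log₁₀(0.0449/1.000) = -27.0 dBV.

-27.0 dBV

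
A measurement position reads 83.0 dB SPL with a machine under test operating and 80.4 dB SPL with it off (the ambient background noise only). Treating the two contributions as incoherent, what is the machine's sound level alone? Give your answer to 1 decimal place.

79.5 dB SPL

Remove the background by subtracting linear intensities:
L_src = 10·log₁₀(10^(83.0/10) − 10^(80.4/10)) = 10·log₁₀(89880000) = 79.5 dB SPL.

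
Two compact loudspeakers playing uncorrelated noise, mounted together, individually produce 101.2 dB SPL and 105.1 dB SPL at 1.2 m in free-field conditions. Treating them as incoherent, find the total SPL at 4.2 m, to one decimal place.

Combined at 1.2 m: 10·log₁₀(10^(101.2/10)+10^(105.1/10)) = 106.58 dB SPL.
Then apply −20·log₁₀(4.2/1.2) = -10.88 dB → 95.7 dB SPL.

95.7 dB SPL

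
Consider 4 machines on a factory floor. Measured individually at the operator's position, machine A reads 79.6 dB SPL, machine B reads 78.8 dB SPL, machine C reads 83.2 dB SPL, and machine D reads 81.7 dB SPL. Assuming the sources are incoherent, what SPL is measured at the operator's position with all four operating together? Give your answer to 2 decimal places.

87.19 dB SPL

Incoherent sources sum as intensities:
L_total = 10·log₁₀(10^(79.6/10) + 10^(78.8/10) + 10^(83.2/10) + 10^(81.7/10)) = 10·log₁₀(523900000) = 87.19 dB SPL.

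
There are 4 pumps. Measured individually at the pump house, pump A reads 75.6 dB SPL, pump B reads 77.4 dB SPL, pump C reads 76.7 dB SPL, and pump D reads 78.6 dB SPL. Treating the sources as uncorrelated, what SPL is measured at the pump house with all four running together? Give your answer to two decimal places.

83.23 dB SPL

Uncorrelated sources add in intensity (power), not in dB.
L_total = 10·log₁₀(10^(75.6/10) + 10^(77.4/10) + 10^(76.7/10) + 10^(78.6/10)) = 10·log₁₀(210500000) = 83.23 dB SPL.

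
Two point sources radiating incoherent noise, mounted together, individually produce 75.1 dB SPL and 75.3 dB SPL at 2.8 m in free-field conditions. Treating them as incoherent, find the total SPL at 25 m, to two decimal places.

Combined at 2.8 m: 10·log₁₀(10^(75.1/10)+10^(75.3/10)) = 78.211 dB SPL.
Then apply −20·log₁₀(25/2.8) = -19.016 dB → 59.20 dB SPL.

59.20 dB SPL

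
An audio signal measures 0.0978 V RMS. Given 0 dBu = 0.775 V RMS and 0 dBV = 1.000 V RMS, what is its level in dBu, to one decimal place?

-18.0 dBu

dBu = 20·log₁₀(V / 0.775 V).
20·log₁₀(0.0978/0.775) = -18.0 dBu.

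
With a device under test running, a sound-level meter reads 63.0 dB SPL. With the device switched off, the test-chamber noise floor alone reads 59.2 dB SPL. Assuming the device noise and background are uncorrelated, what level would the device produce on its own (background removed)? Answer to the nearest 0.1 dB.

Remove the background by subtracting linear intensities:
L_src = 10·log₁₀(10^(63.0/10) − 10^(59.2/10)) = 10·log₁₀(1163000) = 60.7 dB SPL.

60.7 dB SPL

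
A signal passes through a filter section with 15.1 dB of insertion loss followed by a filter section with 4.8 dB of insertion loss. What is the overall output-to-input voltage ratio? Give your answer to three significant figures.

Net gain = (−15.1) + (−4.8) = -19.9 dB.
Voltage ratio = 10^(-19.9/20) = 0.101.

0.101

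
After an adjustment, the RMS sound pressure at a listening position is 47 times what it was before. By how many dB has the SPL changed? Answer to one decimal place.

33.4 dB

Sound pressure is an amplitude quantity: ΔL = 20·log₁₀(p₂/p₁).
20·log₁₀(47) = 33.4 dB.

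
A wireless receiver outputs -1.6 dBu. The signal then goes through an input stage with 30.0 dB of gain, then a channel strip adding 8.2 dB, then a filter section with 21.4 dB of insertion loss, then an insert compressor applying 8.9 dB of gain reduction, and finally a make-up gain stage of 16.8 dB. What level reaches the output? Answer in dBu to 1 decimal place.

Gain stages sum in dB:
-1.6 + 30.0 + 8.2 − 21.4 − 8.9 + 16.8 = +23.1 dBu.

+23.1 dBu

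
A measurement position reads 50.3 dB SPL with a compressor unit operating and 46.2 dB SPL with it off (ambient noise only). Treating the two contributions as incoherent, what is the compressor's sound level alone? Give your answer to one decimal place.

48.2 dB SPL

Background correction is a power subtraction:
L_src = 10·log₁₀(10^(50.3/10) − 10^(46.2/10)) = 10·log₁₀(65460) = 48.2 dB SPL.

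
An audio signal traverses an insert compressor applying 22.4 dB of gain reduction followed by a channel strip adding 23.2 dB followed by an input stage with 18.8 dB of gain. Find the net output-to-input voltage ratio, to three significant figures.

Net gain = (−22.4) + 23.2 + 18.8 = 19.6 dB.
Voltage ratio = 10^(19.6/20) = 9.55.

9.55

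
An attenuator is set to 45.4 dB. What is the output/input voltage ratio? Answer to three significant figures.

0.00537

Voltage ratio = 10^(dB/20).
10^(-45.4/20) = 10^(-2.270) = 0.00537.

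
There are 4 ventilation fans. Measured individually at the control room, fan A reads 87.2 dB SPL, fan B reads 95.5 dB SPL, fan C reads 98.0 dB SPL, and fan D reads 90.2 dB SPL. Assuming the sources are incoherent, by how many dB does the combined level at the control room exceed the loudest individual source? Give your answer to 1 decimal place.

2.6 dB

Uncorrelated sources add in intensity (power), not in dB.
L_total = 10·log₁₀(10^(87.2/10) + 10^(95.5/10) + 10^(98.0/10) + 10^(90.2/10)) = 100.58 dB SPL.
Excess over the loudest (98.0 dB): 100.58 − 98.0 = 2.6 dB.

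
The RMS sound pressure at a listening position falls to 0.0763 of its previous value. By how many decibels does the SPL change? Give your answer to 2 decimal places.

Sound pressure is an amplitude quantity: ΔL = 20·log₁₀(p₂/p₁).
20·log₁₀(0.0763) = -22.35 dB.

-22.35 dB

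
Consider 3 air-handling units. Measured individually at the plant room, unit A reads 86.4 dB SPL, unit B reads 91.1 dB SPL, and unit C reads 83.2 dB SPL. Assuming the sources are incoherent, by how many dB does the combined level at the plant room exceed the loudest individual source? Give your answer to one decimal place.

Uncorrelated sources add in intensity (power), not in dB.
L_total = 10·log₁₀(10^(86.4/10) + 10^(91.1/10) + 10^(83.2/10)) = 92.86 dB SPL.
Excess over the loudest (91.1 dB): 92.86 − 91.1 = 1.8 dB.

1.8 dB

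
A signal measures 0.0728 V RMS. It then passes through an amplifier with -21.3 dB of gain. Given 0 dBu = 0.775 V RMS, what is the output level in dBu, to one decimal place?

Input level: 20·log₁₀(0.0728/0.775) = -20.54 dBu.
Output: -20.54 − 21.3 = -41.8 dBu.

-41.8 dBu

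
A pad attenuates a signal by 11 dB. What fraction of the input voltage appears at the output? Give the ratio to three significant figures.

Voltage ratio = 10^(dB/20).
10^(-11/20) = 10^(-0.5500) = 0.282.

0.282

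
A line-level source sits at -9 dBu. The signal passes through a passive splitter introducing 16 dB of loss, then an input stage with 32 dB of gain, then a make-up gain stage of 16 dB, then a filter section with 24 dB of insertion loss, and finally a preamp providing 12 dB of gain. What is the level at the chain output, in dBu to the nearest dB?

Cascaded gains and losses add directly in dB.
-9 − 16 + 32 + 16 − 24 + 12 = +11 dBu.

+11 dBu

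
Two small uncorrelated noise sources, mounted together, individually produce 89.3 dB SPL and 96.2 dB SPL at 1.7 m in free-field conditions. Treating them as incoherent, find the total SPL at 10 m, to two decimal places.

Combined at 1.7 m: 10·log₁₀(10^(89.3/10)+10^(96.2/10)) = 97.007 dB SPL.
Then apply −20·log₁₀(10/1.7) = -15.391 dB → 81.62 dB SPL.

81.62 dB SPL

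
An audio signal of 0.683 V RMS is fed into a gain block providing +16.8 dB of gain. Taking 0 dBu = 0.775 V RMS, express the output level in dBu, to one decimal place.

+15.7 dBu

Input level: 20·log₁₀(0.683/0.775) = -1.10 dBu.
Output: -1.10 + 16.8 = +15.7 dBu.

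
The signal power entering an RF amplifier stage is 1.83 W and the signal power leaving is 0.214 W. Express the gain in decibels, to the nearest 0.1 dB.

Power is a power quantity, so gain = 10·log₁₀(P_out/P_in).
10·log₁₀(0.214/1.83) = 10·log₁₀(0.1169) = -9.3 dB.

-9.3 dB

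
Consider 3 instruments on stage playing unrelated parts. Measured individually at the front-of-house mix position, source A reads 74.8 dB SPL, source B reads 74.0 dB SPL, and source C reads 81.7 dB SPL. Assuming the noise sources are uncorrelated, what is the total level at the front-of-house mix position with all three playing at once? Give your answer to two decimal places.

83.08 dB SPL

Incoherent sources sum as intensities:
L_total = 10·log₁₀(10^(74.8/10) + 10^(74.0/10) + 10^(81.7/10)) = 10·log₁₀(203200000) = 83.08 dB SPL.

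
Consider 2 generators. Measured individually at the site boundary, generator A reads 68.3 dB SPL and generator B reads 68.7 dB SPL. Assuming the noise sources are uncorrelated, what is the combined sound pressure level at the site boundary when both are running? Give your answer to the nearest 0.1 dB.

71.5 dB SPL

Add the sources as powers (linear), then convert back to dB:
L_total = 10·log₁₀(10^(68.3/10) + 10^(68.7/10)) = 10·log₁₀(14170000) = 71.5 dB SPL.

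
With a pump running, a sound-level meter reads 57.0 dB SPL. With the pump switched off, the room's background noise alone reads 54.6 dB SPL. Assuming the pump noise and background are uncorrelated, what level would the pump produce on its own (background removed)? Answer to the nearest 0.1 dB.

Subtract intensities: L_src = 10·log₁₀(10^(L_total/10) − 10^(L_bg/10)).
L_src = 10·log₁₀(10^(57.0/10) − 10^(54.6/10)) = 10·log₁₀(212800) = 53.3 dB SPL.

53.3 dB SPL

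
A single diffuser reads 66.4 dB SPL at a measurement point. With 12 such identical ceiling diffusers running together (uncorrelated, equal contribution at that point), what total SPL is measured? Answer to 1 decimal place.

12 equal incoherent sources raise the level by 10·log₁₀(12) = 10.79 dB.
L_total = 66.4 + 10.79 = 77.2 dB SPL.

77.2 dB SPL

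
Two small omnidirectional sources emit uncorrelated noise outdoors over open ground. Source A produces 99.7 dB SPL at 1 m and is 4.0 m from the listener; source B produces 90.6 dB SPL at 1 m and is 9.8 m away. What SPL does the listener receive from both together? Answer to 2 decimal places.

87.75 dB SPL

At the listener: L_A = 99.7 − 20·log₁₀(4.0) = 87.659 dB; L_B = 90.6 − 20·log₁₀(9.8) = 70.775 dB.
Combined: 10·log₁₀(10^(87.659/10)+10^(70.775/10)) = 87.75 dB SPL.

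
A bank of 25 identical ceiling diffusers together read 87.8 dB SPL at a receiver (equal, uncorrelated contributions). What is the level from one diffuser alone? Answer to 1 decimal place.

25 equal incoherent sources add 10·log₁₀(25) = 13.98 dB over one source.
L_one = 87.8 − 13.98 = 73.8 dB SPL.

73.8 dB SPL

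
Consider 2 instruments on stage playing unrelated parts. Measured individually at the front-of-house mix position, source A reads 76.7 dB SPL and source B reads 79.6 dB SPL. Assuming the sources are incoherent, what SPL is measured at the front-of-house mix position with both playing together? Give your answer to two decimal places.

Add the sources as powers (linear), then convert back to dB:
L_total = 10·log₁₀(10^(76.7/10) + 10^(79.6/10)) = 10·log₁₀(138000000) = 81.40 dB SPL.

81.40 dB SPL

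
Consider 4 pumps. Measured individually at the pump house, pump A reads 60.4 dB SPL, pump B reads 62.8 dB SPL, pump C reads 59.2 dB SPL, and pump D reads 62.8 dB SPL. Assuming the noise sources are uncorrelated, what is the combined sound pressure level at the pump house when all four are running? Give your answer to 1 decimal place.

67.6 dB SPL

Incoherent sources sum as intensities:
L_total = 10·log₁₀(10^(60.4/10) + 10^(62.8/10) + 10^(59.2/10) + 10^(62.8/10)) = 10·log₁₀(5739000) = 67.6 dB SPL.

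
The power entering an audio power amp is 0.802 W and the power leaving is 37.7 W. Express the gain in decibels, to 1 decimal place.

For a power ratio, dB = 10·log₁₀(P₂/P₁).
10·log₁₀(37.7/0.802) = 10·log₁₀(47.01) = 16.7 dB.

16.7 dB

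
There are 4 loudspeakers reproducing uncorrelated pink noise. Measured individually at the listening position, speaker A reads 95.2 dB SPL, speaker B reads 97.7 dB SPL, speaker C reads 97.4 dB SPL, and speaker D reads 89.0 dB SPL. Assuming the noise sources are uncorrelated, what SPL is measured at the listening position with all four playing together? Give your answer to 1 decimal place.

Incoherent sources sum as intensities:
L_total = 10·log₁₀(10^(95.2/10) + 10^(97.7/10) + 10^(97.4/10) + 10^(89.0/10)) = 10·log₁₀(15489000000) = 101.9 dB SPL.

101.9 dB SPL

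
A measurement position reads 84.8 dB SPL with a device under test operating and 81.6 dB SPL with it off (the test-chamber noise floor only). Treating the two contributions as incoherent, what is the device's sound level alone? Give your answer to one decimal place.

Remove the background by subtracting linear intensities:
L_src = 10·log₁₀(10^(84.8/10) − 10^(81.6/10)) = 10·log₁₀(157500000) = 82.0 dB SPL.

82.0 dB SPL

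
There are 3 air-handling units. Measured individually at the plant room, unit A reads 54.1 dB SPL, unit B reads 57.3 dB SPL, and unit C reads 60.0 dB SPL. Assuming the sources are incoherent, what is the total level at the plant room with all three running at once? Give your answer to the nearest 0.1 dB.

Uncorrelated sources add in intensity (power), not in dB.
L_total = 10·log₁₀(10^(54.1/10) + 10^(57.3/10) + 10^(60.0/10)) = 10·log₁₀(1794000) = 62.5 dB SPL.

62.5 dB SPL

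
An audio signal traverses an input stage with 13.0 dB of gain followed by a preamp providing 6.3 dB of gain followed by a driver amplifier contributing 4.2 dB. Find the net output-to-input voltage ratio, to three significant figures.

15.0

Net gain = 13.0 + 6.3 + 4.2 = 23.5 dB.
Voltage ratio = 10^(23.5/20) = 15.0.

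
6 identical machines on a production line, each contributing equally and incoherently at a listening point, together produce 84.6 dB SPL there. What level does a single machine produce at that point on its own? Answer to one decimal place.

76.8 dB SPL

6 equal incoherent sources add 10·log₁₀(6) = 7.78 dB over one source.
L_one = 84.6 − 7.78 = 76.8 dB SPL.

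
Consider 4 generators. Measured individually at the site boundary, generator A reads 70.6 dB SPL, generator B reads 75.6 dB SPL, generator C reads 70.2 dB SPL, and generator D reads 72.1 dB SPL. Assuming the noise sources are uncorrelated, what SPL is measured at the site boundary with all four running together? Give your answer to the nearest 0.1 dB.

Incoherent sources sum as intensities:
L_total = 10·log₁₀(10^(70.6/10) + 10^(75.6/10) + 10^(70.2/10) + 10^(72.1/10)) = 10·log₁₀(74480000) = 78.7 dB SPL.

78.7 dB SPL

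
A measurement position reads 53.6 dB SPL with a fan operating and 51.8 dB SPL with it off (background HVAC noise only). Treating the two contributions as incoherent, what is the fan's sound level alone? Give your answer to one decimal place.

Remove the background by subtracting linear intensities:
L_src = 10·log₁₀(10^(53.6/10) − 10^(51.8/10)) = 10·log₁₀(77730) = 48.9 dB SPL.

48.9 dB SPL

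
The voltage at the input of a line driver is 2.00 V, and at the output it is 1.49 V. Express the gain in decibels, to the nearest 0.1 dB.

Voltage is an amplitude quantity, so gain = 20·log₁₀(V_out/V_in).
20·log₁₀(1.49/2.00) = 20·log₁₀(0.7450) = -2.6 dB.

-2.6 dB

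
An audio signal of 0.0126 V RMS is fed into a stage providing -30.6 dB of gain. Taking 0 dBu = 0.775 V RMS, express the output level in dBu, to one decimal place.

-66.4 dBu

Input level: 20·log₁₀(0.0126/0.775) = -35.78 dBu.
Output: -35.78 − 30.6 = -66.4 dBu.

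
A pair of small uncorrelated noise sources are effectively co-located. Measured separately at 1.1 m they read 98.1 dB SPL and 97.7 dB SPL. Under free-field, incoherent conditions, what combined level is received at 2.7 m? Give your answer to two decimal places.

Combined at 1.1 m: 10·log₁₀(10^(98.1/10)+10^(97.7/10)) = 100.915 dB SPL.
Then apply −20·log₁₀(2.7/1.1) = -7.799 dB → 93.12 dB SPL.

93.12 dB SPL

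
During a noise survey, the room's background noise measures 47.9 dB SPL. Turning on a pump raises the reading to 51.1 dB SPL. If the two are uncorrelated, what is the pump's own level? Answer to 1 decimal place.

48.3 dB SPL

Subtract intensities: L_src = 10·log₁₀(10^(L_total/10) − 10^(L_bg/10)).
L_src = 10·log₁₀(10^(51.1/10) − 10^(47.9/10)) = 10·log₁₀(67170) = 48.3 dB SPL.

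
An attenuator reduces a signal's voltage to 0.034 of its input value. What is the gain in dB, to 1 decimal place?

For a voltage ratio, dB = 20·log₁₀(V₂/V₁).
20·log₁₀(0.034) = -29.4 dB.

-29.4 dB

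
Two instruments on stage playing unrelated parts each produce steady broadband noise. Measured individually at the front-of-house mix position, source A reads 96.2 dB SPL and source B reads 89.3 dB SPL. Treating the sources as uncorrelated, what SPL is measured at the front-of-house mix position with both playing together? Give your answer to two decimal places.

97.01 dB SPL

Uncorrelated sources add in intensity (power), not in dB.
L_total = 10·log₁₀(10^(96.2/10) + 10^(89.3/10)) = 10·log₁₀(5020000000) = 97.01 dB SPL.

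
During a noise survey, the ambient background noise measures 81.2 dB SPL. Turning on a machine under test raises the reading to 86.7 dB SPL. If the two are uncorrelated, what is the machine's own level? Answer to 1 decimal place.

85.3 dB SPL

Subtract intensities: L_src = 10·log₁₀(10^(L_total/10) − 10^(L_bg/10)).
L_src = 10·log₁₀(10^(86.7/10) − 10^(81.2/10)) = 10·log₁₀(335900000) = 85.3 dB SPL.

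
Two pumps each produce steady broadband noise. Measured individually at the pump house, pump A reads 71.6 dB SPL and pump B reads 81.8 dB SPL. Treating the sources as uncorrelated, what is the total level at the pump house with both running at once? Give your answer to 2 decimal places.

82.20 dB SPL

Add the sources as powers (linear), then convert back to dB:
L_total = 10·log₁₀(10^(71.6/10) + 10^(81.8/10)) = 10·log₁₀(165800000) = 82.20 dB SPL.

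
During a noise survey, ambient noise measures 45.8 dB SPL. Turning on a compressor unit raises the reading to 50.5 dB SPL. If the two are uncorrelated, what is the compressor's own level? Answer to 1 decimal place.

Background correction is a power subtraction:
L_src = 10·log₁₀(10^(50.5/10) − 10^(45.8/10)) = 10·log₁₀(74180) = 48.7 dB SPL.

48.7 dB SPL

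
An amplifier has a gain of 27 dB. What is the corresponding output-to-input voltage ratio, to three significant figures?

Voltage ratio = 10^(dB/20).
10^(27/20) = 10^(1.350) = 22.4.

22.4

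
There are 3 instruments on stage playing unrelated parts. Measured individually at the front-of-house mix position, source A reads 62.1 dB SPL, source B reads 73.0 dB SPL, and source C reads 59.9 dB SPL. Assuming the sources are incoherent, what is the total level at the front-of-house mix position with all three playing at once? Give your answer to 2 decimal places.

73.53 dB SPL

Uncorrelated sources add in intensity (power), not in dB.
L_total = 10·log₁₀(10^(62.1/10) + 10^(73.0/10) + 10^(59.9/10)) = 10·log₁₀(22550000) = 73.53 dB SPL.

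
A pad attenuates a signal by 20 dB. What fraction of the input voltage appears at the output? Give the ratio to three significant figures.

0.100

Voltage ratio = 10^(dB/20).
10^(-20/20) = 10^(-1.000) = 0.100.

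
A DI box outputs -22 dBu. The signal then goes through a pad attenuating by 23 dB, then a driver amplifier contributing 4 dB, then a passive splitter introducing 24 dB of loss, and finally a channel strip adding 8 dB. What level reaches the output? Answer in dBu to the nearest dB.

-57 dBu

Cascaded gains and losses add directly in dB.
-22 − 23 + 4 − 24 + 8 = -57 dBu.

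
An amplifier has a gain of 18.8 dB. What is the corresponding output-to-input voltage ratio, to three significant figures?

8.71

Voltage ratio = 10^(dB/20).
10^(18.8/20) = 10^(0.9400) = 8.71.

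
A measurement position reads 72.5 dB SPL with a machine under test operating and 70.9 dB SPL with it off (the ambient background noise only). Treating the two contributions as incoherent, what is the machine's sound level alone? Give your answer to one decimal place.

Subtract intensities: L_src = 10·log₁₀(10^(L_total/10) − 10^(L_bg/10)).
L_src = 10·log₁₀(10^(72.5/10) − 10^(70.9/10)) = 10·log₁₀(5480000) = 67.4 dB SPL.

67.4 dB SPL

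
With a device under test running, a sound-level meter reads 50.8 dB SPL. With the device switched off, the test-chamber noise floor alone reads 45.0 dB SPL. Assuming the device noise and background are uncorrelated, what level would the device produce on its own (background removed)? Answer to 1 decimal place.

Remove the background by subtracting linear intensities:
L_src = 10·log₁₀(10^(50.8/10) − 10^(45.0/10)) = 10·log₁₀(88600) = 49.5 dB SPL.

49.5 dB SPL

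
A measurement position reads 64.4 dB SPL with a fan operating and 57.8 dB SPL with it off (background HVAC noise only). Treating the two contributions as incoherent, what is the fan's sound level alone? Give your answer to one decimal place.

Remove the background by subtracting linear intensities:
L_src = 10·log₁₀(10^(64.4/10) − 10^(57.8/10)) = 10·log₁₀(2152000) = 63.3 dB SPL.

63.3 dB SPL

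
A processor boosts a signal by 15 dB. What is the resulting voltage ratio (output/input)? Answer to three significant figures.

Voltage ratio = 10^(dB/20).
10^(15/20) = 10^(0.7500) = 5.62.

5.62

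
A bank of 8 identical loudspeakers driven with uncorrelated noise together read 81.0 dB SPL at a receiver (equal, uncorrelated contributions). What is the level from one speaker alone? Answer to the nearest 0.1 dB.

72.0 dB SPL

8 equal incoherent sources add 10·log₁₀(8) = 9.03 dB over one source.
L_one = 81.0 − 9.03 = 72.0 dB SPL.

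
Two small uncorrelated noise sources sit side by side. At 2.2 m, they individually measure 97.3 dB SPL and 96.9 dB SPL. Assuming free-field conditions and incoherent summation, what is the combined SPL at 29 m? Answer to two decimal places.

Combined at 2.2 m: 10·log₁₀(10^(97.3/10)+10^(96.9/10)) = 100.115 dB SPL.
Then apply −20·log₁₀(29/2.2) = -22.400 dB → 77.72 dB SPL.

77.72 dB SPL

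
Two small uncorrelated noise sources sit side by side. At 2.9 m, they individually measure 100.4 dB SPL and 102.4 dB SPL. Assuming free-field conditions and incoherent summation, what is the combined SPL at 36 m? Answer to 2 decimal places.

82.65 dB SPL

Combined at 2.9 m: 10·log₁₀(10^(100.4/10)+10^(102.4/10)) = 104.524 dB SPL.
Then apply −20·log₁₀(36/2.9) = -21.878 dB → 82.65 dB SPL.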